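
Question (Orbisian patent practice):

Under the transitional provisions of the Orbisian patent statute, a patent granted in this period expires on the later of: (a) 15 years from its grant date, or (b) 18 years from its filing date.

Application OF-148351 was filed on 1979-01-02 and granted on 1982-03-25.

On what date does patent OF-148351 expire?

(a) grant + 15 years → 25 March 1997.
(b) filing + 18 years → 2 January 1997.
Later of the two: 25 March 1997.

March 25, 1997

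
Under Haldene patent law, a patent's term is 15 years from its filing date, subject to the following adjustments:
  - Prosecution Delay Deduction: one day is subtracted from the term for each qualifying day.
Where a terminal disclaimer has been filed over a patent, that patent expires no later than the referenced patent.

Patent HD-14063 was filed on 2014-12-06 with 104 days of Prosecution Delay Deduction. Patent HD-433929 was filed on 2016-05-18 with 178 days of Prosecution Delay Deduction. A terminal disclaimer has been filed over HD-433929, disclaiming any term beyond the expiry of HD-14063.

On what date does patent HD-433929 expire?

2029-08-24

Natural term of HD-433929:
  Base: filing + 15 years → 18 May 2031.
  Prosecution Delay Deduction: −178 days → 21 November 2030.
Expiry of referenced patent HD-14063:
  Base: filing + 15 years → 6 December 2029.
  Prosecution Delay Deduction: −104 days → 24 August 2029.
Terminal disclaimer: HD-433929 expires on the earlier of 21 November 2030 and 24 August 2029.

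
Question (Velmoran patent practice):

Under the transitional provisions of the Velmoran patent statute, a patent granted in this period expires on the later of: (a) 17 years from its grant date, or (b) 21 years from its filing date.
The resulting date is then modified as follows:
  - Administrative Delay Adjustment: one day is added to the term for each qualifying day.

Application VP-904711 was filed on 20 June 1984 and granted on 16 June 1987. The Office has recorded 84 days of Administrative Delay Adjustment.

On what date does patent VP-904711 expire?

2005-09-12

(a) grant + 17 years → 16 June 2004.
(b) filing + 21 years → 20 June 2005.
Later of the two: 20 June 2005.
Administrative Delay Adjustment: +84 days → 12 September 2005.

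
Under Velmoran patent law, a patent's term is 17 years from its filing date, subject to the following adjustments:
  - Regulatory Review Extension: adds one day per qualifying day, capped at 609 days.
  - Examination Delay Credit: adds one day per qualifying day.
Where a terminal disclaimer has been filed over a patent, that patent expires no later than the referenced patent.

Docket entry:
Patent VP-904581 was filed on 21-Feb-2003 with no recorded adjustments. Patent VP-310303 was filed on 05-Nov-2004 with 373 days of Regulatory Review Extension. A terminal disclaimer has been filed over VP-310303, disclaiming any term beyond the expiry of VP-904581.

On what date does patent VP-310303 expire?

2020-02-21

Natural term of VP-310303:
  Base: filing + 17 years → 5 November 2021.
  Regulatory Review Extension: 373 days (within the 609-day cap) → +373 days → 13 November 2022.
Expiry of referenced patent VP-904581:
  Base: filing + 17 years → 21 February 2020.
Terminal disclaimer: VP-310303 expires on the earlier of 13 November 2022 and 21 February 2020.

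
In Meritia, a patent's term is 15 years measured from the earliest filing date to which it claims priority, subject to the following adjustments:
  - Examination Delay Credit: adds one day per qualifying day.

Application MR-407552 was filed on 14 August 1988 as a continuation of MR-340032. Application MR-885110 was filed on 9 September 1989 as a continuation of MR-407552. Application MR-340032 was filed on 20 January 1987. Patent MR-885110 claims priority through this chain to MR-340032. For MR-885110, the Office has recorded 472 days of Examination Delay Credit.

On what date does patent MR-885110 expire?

2003-05-07

Earliest priority filing: 20 January 1987.
Base term: 20 January 1987 + 15 years → 20 January 2002.
Examination Delay Credit: +472 days → 7 May 2003.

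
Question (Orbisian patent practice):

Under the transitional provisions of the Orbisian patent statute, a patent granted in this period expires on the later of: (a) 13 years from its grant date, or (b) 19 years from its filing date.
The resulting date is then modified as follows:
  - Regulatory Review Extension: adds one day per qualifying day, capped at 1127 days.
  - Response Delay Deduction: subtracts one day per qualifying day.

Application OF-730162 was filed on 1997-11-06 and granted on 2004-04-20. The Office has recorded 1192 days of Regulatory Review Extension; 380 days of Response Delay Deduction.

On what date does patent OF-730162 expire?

(a) grant + 13 years → 20 April 2017.
(b) filing + 19 years → 6 November 2016.
Later of the two: 20 April 2017.
Regulatory Review Extension: 1192 days claimed exceeds the 1127-day cap, so +1127 days → 21 May 2020.
Response Delay Deduction: −380 days → 7 May 2019.

May 7, 2019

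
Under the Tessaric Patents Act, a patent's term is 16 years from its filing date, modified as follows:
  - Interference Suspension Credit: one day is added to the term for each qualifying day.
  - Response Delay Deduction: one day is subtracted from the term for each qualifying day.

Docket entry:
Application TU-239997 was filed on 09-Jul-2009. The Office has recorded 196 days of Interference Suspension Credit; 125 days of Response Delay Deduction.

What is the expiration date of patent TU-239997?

September 18, 2025

Base term: filing date + 16 years → 9 July 2025.
Interference Suspension Credit: +196 days → 21 January 2026.
Response Delay Deduction: −125 days → 18 September 2025.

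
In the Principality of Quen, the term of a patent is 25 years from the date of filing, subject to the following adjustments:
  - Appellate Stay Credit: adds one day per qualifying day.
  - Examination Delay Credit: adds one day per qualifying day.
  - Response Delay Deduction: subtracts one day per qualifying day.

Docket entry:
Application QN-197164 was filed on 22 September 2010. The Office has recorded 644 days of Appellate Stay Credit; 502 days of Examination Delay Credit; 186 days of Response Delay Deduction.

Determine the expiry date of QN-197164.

Base term: filing date + 25 years → 22 September 2035.
Appellate Stay Credit: +644 days → 27 June 2037.
Examination Delay Credit: +502 days → 11 November 2038.
Response Delay Deduction: −186 days → 9 May 2038.

May 9, 2038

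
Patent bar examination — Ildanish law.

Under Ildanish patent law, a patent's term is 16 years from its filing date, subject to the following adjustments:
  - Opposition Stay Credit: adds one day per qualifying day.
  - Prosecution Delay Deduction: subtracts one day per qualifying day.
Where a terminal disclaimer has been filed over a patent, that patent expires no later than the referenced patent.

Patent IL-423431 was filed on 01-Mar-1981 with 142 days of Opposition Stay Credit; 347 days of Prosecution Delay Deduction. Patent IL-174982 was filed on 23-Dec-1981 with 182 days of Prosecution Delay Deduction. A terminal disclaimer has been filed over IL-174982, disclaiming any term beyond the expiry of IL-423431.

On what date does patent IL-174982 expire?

Natural term of IL-174982:
  Base: filing + 16 years → 23 December 1997.
  Prosecution Delay Deduction: −182 days → 24 June 1997.
Expiry of referenced patent IL-423431:
  Base: filing + 16 years → 1 March 1997.
  Opposition Stay Credit: +142 days → 21 July 1997.
  Prosecution Delay Deduction: −347 days → 8 August 1996.
Terminal disclaimer: IL-174982 expires on the earlier of 24 June 1997 and 8 August 1996.

1996-08-08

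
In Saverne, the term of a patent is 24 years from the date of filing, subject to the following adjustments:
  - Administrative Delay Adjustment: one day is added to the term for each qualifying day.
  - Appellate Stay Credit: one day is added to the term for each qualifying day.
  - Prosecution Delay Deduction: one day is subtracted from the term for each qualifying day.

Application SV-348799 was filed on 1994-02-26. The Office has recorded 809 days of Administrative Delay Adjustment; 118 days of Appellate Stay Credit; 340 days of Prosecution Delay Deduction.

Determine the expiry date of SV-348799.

October 6, 2019

Base term: filing date + 24 years → 26 February 2018.
Administrative Delay Adjustment: +809 days → 15 May 2020.
Appellate Stay Credit: +118 days → 10 September 2020.
Prosecution Delay Deduction: −340 days → 6 October 2019.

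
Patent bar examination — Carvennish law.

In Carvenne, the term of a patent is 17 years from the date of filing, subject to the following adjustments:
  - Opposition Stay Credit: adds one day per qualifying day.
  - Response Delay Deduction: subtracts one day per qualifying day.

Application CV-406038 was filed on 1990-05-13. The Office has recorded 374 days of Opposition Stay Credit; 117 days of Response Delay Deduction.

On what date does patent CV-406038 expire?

Base term: filing date + 17 years → 13 May 2007.
Opposition Stay Credit: +374 days → 21 May 2008.
Response Delay Deduction: −117 days → 25 January 2008.

January 25, 2008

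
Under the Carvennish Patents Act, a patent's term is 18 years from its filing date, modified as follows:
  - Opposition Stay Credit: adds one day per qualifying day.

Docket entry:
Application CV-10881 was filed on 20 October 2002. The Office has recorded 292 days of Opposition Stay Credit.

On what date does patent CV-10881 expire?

2021-08-08

Base term: filing date + 18 years → 20 October 2020.
Opposition Stay Credit: +292 days → 8 August 2021.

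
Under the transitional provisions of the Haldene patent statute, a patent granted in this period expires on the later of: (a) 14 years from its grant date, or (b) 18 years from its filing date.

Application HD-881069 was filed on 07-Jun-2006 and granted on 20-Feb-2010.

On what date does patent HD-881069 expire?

June 7, 2024

(a) grant + 14 years → 20 February 2024.
(b) filing + 18 years → 7 June 2024.
Later of the two: 7 June 2024.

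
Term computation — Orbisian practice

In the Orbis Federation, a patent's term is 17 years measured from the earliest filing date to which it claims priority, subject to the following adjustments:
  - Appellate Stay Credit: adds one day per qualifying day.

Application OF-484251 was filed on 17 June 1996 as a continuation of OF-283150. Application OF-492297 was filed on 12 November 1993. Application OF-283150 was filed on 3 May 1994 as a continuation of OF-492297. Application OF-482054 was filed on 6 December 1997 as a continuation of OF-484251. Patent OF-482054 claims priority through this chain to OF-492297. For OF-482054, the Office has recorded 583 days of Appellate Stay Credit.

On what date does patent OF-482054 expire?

Earliest priority filing: 12 November 1993.
Base term: 12 November 1993 + 17 years → 12 November 2010.
Appellate Stay Credit: +583 days → 17 June 2012.

June 17, 2012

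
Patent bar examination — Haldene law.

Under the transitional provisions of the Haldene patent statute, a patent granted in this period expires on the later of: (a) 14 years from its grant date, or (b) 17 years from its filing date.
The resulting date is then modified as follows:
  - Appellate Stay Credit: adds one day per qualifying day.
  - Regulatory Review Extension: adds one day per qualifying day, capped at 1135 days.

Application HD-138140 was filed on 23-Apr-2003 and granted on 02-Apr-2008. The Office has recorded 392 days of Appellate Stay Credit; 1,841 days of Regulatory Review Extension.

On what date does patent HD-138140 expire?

(a) grant + 14 years → 2 April 2022.
(b) filing + 17 years → 23 April 2020.
Later of the two: 2 April 2022.
Appellate Stay Credit: +392 days → 29 April 2023.
Regulatory Review Extension: 1841 days claimed exceeds the 1135-day cap, so +1135 days → 7 June 2026.

June 7, 2026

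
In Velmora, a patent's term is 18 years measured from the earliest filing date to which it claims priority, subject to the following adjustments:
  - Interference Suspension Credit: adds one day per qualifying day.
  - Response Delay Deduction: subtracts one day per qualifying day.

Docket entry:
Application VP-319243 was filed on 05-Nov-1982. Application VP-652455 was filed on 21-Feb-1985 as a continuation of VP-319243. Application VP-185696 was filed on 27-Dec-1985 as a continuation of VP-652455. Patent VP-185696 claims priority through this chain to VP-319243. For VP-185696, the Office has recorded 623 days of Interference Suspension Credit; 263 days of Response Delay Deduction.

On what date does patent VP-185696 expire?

Earliest priority filing: 5 November 1982.
Base term: 5 November 1982 + 18 years → 5 November 2000.
Interference Suspension Credit: +623 days → 21 July 2002.
Response Delay Deduction: −263 days → 31 October 2001.

2001-10-31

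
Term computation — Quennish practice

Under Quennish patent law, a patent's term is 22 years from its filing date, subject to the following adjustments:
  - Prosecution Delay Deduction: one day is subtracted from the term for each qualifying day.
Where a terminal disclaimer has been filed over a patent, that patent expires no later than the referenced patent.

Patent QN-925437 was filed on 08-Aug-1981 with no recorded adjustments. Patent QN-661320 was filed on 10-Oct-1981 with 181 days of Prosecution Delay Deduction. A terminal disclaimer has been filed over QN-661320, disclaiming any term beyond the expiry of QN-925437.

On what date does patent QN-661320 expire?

April 12, 2003

Natural term of QN-661320:
  Base: filing + 22 years → 10 October 2003.
  Prosecution Delay Deduction: −181 days → 12 April 2003.
Expiry of referenced patent QN-925437:
  Base: filing + 22 years → 8 August 2003.
Terminal disclaimer: QN-661320 expires on the earlier of 12 April 2003 and 8 August 2003.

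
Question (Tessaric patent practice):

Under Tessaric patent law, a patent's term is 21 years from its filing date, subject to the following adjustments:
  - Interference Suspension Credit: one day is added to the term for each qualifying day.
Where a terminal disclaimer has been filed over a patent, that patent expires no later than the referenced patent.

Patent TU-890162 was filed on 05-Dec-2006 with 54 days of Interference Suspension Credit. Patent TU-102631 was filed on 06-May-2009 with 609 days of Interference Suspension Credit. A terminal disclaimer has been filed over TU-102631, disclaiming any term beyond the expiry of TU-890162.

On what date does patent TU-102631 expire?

Natural term of TU-102631:
  Base: filing + 21 years → 6 May 2030.
  Interference Suspension Credit: +609 days → 5 January 2032.
Expiry of referenced patent TU-890162:
  Base: filing + 21 years → 5 December 2027.
  Interference Suspension Credit: +54 days → 28 January 2028.
Terminal disclaimer: TU-102631 expires on the earlier of 5 January 2032 and 28 January 2028.

2028-01-28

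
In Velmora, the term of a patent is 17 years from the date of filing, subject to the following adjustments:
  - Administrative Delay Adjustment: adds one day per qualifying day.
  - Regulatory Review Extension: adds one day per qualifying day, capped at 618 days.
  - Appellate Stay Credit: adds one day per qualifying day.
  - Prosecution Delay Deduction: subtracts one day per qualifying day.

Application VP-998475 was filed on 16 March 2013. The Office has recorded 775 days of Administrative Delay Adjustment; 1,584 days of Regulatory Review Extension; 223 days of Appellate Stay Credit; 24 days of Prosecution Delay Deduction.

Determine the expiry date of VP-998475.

Base term: filing date + 17 years → 16 March 2030.
Administrative Delay Adjustment: +775 days → 29 April 2032.
Regulatory Review Extension: 1584 days claimed exceeds the 618-day cap, so +618 days → 7 January 2034.
Appellate Stay Credit: +223 days → 18 August 2034.
Prosecution Delay Deduction: −24 days → 25 July 2034.

July 25, 2034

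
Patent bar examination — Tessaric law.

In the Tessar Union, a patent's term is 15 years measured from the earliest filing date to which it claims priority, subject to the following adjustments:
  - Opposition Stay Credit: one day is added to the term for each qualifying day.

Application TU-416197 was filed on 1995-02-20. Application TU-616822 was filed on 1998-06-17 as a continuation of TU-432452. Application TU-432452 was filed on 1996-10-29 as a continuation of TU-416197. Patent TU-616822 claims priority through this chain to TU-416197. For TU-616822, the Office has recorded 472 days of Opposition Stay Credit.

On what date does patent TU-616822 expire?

Earliest priority filing: 20 February 1995.
Base term: 20 February 1995 + 15 years → 20 February 2010.
Opposition Stay Credit: +472 days → 7 June 2011.

2011-06-07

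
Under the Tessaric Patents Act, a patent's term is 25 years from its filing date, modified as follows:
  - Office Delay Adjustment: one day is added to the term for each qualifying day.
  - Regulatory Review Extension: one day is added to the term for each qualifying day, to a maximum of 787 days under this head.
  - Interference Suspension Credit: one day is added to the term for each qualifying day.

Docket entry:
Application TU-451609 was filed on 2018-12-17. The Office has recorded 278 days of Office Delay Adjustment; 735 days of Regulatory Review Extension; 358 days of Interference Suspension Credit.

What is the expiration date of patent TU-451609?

Base term: filing date + 25 years → 17 December 2043.
Office Delay Adjustment: +278 days → 20 September 2044.
Regulatory Review Extension: 735 days (within the 787-day cap) → +735 days → 25 September 2046.
Interference Suspension Credit: +358 days → 18 September 2047.

2047-09-18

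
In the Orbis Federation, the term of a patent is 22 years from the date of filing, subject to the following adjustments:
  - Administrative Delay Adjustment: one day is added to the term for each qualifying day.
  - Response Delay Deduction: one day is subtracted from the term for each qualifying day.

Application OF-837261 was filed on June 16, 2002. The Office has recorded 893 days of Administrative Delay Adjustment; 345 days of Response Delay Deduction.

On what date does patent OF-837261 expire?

Base term: filing date + 22 years → 16 June 2024.
Administrative Delay Adjustment: +893 days → 26 November 2026.
Response Delay Deduction: −345 days → 16 December 2025.

December 16, 2025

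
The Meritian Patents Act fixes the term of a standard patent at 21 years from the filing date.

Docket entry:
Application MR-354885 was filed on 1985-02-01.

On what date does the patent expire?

2006-02-01

Filing date + 21 years → 1 February 2006.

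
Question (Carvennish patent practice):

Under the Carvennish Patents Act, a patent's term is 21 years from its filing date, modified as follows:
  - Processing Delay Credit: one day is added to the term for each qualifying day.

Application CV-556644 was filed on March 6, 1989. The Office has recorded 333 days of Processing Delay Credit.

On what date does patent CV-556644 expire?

Base term: filing date + 21 years → 6 March 2010.
Processing Delay Credit: +333 days → 2 February 2011.

2011-02-02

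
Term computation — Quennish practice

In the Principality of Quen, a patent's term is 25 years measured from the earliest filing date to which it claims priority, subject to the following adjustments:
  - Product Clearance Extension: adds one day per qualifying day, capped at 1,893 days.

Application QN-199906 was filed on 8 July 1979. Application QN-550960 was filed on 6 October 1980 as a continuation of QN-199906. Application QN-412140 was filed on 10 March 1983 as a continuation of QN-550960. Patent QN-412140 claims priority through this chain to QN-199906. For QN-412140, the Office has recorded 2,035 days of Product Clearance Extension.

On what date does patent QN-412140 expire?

September 13, 2009

Earliest priority filing: 8 July 1979.
Base term: 8 July 1979 + 25 years → 8 July 2004.
Product Clearance Extension: 2035 days claimed exceeds the 1893-day cap, so +1893 days → 13 September 2009.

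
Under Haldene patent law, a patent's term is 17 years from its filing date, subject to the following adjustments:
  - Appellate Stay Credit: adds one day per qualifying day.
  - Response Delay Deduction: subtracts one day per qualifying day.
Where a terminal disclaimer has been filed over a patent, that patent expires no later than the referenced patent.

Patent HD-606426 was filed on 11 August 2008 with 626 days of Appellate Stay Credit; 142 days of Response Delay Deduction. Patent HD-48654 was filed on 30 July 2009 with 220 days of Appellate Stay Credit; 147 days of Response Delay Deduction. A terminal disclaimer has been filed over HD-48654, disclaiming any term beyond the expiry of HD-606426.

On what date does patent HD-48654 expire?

October 11, 2026

Natural term of HD-48654:
  Base: filing + 17 years → 30 July 2026.
  Appellate Stay Credit: +220 days → 7 March 2027.
  Response Delay Deduction: −147 days → 11 October 2026.
Expiry of referenced patent HD-606426:
  Base: filing + 17 years → 11 August 2025.
  Appellate Stay Credit: +626 days → 29 April 2027.
  Response Delay Deduction: −142 days → 8 December 2026.
Terminal disclaimer: HD-48654 expires on the earlier of 11 October 2026 and 8 December 2026.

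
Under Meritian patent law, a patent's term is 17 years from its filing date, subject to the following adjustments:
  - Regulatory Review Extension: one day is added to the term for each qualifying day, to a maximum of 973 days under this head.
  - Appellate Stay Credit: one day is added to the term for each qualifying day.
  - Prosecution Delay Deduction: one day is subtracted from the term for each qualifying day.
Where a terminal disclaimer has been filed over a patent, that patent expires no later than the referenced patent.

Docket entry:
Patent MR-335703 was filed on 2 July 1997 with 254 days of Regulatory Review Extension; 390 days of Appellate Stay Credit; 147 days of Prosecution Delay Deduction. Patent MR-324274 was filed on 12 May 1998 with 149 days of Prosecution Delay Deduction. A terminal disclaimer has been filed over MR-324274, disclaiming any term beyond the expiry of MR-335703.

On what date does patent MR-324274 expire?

Natural term of MR-324274:
  Base: filing + 17 years → 12 May 2015.
  Prosecution Delay Deduction: −149 days → 14 December 2014.
Expiry of referenced patent MR-335703:
  Base: filing + 17 years → 2 July 2014.
  Regulatory Review Extension: 254 days (within the 973-day cap) → +254 days → 13 March 2015.
  Appellate Stay Credit: +390 days → 6 April 2016.
  Prosecution Delay Deduction: −147 days → 11 November 2015.
Terminal disclaimer: MR-324274 expires on the earlier of 14 December 2014 and 11 November 2015.

2014-12-14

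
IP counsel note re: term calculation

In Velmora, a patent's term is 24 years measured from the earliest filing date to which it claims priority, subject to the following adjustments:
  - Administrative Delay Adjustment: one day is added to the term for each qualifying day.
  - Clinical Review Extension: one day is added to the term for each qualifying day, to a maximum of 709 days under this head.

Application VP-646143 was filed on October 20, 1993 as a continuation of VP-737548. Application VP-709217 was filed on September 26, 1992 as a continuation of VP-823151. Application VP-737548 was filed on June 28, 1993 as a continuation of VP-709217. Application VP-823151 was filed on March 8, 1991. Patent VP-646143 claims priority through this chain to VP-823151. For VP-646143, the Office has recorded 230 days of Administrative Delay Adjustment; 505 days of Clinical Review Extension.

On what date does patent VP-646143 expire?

Earliest priority filing: 8 March 1991.
Base term: 8 March 1991 + 24 years → 8 March 2015.
Administrative Delay Adjustment: +230 days → 24 October 2015.
Clinical Review Extension: 505 days (within the 709-day cap) → +505 days → 12 March 2017.

2017-03-12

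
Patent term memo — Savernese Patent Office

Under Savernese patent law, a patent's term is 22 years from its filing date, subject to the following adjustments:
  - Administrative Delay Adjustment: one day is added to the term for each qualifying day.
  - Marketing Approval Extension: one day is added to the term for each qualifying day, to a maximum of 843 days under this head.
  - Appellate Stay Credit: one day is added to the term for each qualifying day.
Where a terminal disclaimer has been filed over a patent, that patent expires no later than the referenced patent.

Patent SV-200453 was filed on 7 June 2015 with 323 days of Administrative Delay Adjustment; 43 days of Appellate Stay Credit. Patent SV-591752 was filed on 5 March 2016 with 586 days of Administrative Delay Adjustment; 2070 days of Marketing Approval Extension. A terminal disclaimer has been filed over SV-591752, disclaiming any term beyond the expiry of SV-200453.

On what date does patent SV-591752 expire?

Natural term of SV-591752:
  Base: filing + 22 years → 5 March 2038.
  Administrative Delay Adjustment: +586 days → 12 October 2039.
  Marketing Approval Extension: 2070 days claimed exceeds the 843-day cap, so +843 days → 1 February 2042.
Expiry of referenced patent SV-200453:
  Base: filing + 22 years → 7 June 2037.
  Administrative Delay Adjustment: +323 days → 26 April 2038.
  Appellate Stay Credit: +43 days → 8 June 2038.
Terminal disclaimer: SV-591752 expires on the earlier of 1 February 2042 and 8 June 2038.

2038-06-08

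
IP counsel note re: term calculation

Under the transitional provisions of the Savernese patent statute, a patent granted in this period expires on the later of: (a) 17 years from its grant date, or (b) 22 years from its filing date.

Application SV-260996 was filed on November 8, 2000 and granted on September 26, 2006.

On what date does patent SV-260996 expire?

(a) grant + 17 years → 26 September 2023.
(b) filing + 22 years → 8 November 2022.
Later of the two: 26 September 2023.

2023-09-26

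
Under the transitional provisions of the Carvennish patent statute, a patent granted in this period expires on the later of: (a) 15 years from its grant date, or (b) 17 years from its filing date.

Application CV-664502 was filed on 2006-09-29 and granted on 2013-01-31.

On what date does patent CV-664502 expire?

(a) grant + 15 years → 31 January 2028.
(b) filing + 17 years → 29 September 2023.
Later of the two: 31 January 2028.

2028-01-31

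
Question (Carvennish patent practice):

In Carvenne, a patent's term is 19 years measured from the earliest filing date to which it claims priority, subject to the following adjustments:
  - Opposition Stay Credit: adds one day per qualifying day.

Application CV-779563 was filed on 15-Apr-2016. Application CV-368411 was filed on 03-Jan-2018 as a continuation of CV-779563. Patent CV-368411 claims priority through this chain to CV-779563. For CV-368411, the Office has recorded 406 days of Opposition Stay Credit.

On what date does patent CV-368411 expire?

May 25, 2036

Earliest priority filing: 15 April 2016.
Base term: 15 April 2016 + 19 years → 15 April 2035.
Opposition Stay Credit: +406 days → 25 May 2036.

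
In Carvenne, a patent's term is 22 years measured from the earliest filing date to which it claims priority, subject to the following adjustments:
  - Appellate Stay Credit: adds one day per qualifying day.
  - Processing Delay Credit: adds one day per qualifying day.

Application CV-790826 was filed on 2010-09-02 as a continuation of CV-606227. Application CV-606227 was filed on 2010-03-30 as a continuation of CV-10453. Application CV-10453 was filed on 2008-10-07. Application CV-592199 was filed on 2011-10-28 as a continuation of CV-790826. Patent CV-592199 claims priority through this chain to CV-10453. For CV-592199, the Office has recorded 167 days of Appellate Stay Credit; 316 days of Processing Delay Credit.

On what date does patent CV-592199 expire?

Earliest priority filing: 7 October 2008.
Base term: 7 October 2008 + 22 years → 7 October 2030.
Appellate Stay Credit: +167 days → 23 March 2031.
Processing Delay Credit: +316 days → 2 February 2032.

February 2, 2032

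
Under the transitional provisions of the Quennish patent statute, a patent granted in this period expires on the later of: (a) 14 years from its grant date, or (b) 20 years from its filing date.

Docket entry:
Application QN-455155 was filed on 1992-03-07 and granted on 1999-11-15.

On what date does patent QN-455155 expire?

(a) grant + 14 years → 15 November 2013.
(b) filing + 20 years → 7 March 2012.
Later of the two: 15 November 2013.

2013-11-15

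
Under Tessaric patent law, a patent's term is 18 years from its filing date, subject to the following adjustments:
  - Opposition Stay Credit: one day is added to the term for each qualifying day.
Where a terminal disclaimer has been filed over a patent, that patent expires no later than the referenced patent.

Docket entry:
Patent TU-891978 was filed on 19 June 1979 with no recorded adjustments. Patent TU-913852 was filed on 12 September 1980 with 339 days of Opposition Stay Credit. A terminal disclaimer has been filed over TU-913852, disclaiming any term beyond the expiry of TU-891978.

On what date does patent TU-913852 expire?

1997-06-19

Natural term of TU-913852:
  Base: filing + 18 years → 12 September 1998.
  Opposition Stay Credit: +339 days → 17 August 1999.
Expiry of referenced patent TU-891978:
  Base: filing + 18 years → 19 June 1997.
Terminal disclaimer: TU-913852 expires on the earlier of 17 August 1999 and 19 June 1997.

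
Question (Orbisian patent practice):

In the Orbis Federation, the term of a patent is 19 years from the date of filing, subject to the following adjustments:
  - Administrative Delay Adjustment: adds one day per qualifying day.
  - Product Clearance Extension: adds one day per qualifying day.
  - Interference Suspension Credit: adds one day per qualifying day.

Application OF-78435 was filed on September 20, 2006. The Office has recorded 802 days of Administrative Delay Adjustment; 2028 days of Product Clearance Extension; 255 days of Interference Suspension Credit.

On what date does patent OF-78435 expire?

2034-03-02

Base term: filing date + 19 years → 20 September 2025.
Administrative Delay Adjustment: +802 days → 1 December 2027.
Product Clearance Extension: +2028 days → 20 June 2033.
Interference Suspension Credit: +255 days → 2 March 2034.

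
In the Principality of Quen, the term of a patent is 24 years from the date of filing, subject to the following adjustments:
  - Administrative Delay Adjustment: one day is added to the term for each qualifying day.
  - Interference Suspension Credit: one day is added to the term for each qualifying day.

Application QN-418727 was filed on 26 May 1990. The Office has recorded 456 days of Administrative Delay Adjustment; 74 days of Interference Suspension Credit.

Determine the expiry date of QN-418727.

2015-11-07

Base term: filing date + 24 years → 26 May 2014.
Administrative Delay Adjustment: +456 days → 25 August 2015.
Interference Suspension Credit: +74 days → 7 November 2015.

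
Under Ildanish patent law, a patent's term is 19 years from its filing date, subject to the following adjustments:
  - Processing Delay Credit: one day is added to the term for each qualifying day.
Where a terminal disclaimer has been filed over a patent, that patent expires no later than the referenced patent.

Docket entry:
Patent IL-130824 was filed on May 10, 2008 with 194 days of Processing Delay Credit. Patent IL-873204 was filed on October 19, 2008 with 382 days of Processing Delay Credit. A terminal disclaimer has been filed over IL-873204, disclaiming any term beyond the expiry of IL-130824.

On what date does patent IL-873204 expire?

Natural term of IL-873204:
  Base: filing + 19 years → 19 October 2027.
  Processing Delay Credit: +382 days → 4 November 2028.
Expiry of referenced patent IL-130824:
  Base: filing + 19 years → 10 May 2027.
  Processing Delay Credit: +194 days → 20 November 2027.
Terminal disclaimer: IL-873204 expires on the earlier of 4 November 2028 and 20 November 2027.

November 20, 2027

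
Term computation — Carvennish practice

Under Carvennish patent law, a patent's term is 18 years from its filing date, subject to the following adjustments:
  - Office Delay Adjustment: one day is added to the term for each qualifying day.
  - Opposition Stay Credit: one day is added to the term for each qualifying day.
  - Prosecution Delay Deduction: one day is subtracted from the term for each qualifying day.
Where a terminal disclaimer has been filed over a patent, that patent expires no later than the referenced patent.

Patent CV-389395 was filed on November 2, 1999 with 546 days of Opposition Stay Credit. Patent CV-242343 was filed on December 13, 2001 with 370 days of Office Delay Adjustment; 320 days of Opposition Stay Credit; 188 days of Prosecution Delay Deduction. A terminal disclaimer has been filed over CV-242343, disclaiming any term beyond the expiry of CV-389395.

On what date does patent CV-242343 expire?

May 2, 2019

Natural term of CV-242343:
  Base: filing + 18 years → 13 December 2019.
  Office Delay Adjustment: +370 days → 17 December 2020.
  Opposition Stay Credit: +320 days → 2 November 2021.
  Prosecution Delay Deduction: −188 days → 28 April 2021.
Expiry of referenced patent CV-389395:
  Base: filing + 18 years → 2 November 2017.
  Opposition Stay Credit: +546 days → 2 May 2019.
Terminal disclaimer: CV-242343 expires on the earlier of 28 April 2021 and 2 May 2019.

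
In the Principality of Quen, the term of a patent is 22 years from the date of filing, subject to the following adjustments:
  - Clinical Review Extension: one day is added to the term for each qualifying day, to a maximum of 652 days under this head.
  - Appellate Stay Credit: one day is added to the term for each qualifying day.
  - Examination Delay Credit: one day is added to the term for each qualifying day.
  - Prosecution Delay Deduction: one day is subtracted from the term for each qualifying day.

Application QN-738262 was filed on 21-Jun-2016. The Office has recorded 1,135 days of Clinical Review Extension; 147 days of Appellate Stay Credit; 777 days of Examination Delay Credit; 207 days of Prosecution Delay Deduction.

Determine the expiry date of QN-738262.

Base term: filing date + 22 years → 21 June 2038.
Clinical Review Extension: 1135 days claimed exceeds the 652-day cap, so +652 days → 3 April 2040.
Appellate Stay Credit: +147 days → 28 August 2040.
Examination Delay Credit: +777 days → 14 October 2042.
Prosecution Delay Deduction: −207 days → 21 March 2042.

March 21, 2042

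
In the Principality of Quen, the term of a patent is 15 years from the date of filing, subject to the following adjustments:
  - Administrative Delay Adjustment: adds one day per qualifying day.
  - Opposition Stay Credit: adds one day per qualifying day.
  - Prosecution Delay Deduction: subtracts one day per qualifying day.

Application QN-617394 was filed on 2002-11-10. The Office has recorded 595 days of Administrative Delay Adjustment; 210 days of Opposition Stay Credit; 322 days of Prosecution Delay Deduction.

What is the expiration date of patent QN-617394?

Base term: filing date + 15 years → 10 November 2017.
Administrative Delay Adjustment: +595 days → 28 June 2019.
Opposition Stay Credit: +210 days → 24 January 2020.
Prosecution Delay Deduction: −322 days → 8 March 2019.

2019-03-08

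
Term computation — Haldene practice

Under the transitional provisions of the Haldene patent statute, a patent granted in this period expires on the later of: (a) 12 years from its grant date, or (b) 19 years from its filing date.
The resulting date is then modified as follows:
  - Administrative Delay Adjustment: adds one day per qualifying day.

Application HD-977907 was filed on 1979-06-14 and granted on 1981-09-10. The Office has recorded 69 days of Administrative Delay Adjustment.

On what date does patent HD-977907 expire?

1998-08-22

(a) grant + 12 years → 10 September 1993.
(b) filing + 19 years → 14 June 1998.
Later of the two: 14 June 1998.
Administrative Delay Adjustment: +69 days → 22 August 1998.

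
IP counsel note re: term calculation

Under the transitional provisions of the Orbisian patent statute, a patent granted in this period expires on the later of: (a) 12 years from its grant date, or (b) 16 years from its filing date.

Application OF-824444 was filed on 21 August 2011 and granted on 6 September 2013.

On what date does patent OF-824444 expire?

August 21, 2027

(a) grant + 12 years → 6 September 2025.
(b) filing + 16 years → 21 August 2027.
Later of the two: 21 August 2027.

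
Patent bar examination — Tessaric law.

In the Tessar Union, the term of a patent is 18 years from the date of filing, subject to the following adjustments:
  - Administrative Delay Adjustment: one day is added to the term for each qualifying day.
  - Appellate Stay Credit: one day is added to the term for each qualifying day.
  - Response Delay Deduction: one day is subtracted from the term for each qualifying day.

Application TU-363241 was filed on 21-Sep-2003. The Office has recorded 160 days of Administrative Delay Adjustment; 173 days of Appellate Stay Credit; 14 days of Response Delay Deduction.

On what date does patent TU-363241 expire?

August 6, 2022

Base term: filing date + 18 years → 21 September 2021.
Administrative Delay Adjustment: +160 days → 28 February 2022.
Appellate Stay Credit: +173 days → 20 August 2022.
Response Delay Deduction: −14 days → 6 August 2022.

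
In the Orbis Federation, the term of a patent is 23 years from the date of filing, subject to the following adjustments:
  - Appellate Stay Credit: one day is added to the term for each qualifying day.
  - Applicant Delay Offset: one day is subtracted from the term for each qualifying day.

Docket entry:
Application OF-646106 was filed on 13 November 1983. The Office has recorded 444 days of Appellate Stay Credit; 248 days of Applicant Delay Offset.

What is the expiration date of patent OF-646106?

May 28, 2007

Base term: filing date + 23 years → 13 November 2006.
Appellate Stay Credit: +444 days → 31 January 2008.
Applicant Delay Offset: −248 days → 28 May 2007.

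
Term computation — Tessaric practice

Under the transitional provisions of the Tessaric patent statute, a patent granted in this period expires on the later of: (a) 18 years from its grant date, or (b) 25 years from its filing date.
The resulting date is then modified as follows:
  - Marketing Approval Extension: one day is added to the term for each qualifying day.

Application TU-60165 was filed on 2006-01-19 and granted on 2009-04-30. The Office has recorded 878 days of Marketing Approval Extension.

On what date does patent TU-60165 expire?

June 15, 2033

(a) grant + 18 years → 30 April 2027.
(b) filing + 25 years → 19 January 2031.
Later of the two: 19 January 2031.
Marketing Approval Extension: +878 days → 15 June 2033.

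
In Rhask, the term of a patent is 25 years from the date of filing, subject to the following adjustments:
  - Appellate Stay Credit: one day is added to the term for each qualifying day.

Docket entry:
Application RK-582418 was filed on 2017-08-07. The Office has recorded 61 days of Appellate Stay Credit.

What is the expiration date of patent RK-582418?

October 7, 2042

Base term: filing date + 25 years → 7 August 2042.
Appellate Stay Credit: +61 days → 7 October 2042.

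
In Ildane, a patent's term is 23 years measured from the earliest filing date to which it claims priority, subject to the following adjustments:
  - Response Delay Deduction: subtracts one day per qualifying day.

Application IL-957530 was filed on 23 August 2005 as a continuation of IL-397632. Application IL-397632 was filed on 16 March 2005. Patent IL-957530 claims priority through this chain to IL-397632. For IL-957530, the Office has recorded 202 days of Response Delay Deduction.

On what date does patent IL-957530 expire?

2027-08-27

Earliest priority filing: 16 March 2005.
Base term: 16 March 2005 + 23 years → 16 March 2028.
Response Delay Deduction: −202 days → 27 August 2027.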